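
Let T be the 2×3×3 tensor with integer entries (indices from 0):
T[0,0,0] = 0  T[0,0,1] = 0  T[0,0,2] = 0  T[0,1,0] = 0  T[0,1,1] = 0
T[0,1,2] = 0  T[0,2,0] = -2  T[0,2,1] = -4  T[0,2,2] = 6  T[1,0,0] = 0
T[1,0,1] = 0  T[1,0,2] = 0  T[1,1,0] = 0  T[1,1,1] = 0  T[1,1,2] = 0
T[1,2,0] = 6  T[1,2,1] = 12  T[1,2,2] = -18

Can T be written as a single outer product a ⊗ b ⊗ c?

If T = a ⊗ b ⊗ c then every fibre of T is a multiple of the corresponding factor, so read the factors off the fibres through the nonzero entry T[0,2,0] = -2.
The mode-1 fibre T[:,2,0] = [-2, 6] gives a = (1, -3) (primitive direction); the mode-2 fibre T[0,:,0] = [0, 0, -2] gives b = (0, 0, 1); then c[k] = T[0,2,k] / (a[0]·b[2]) = [-2, -4, 6] / 1 = (-2, -4, 6).
Expanding (1, -3) ⊗ (0, 0, 1) ⊗ (-2, -4, 6) reproduces all 18 entries of T, so T = (1, -3) ⊗ (0, 0, 1) ⊗ (-2, -4, 6) and rank(T) ≤ 1.
Equivalently every frontal slice T[:,:,k] is c[k] times the rank-1 matrix (1, -3) ⊗ (0, 0, 1). So T has rank 1 (it is nonzero).

Yes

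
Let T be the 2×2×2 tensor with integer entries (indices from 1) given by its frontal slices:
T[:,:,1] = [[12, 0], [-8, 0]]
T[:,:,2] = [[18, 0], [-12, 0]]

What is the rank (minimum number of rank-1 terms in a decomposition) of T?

Lower bound: T ≠ 0 (e.g. T[1,1,1] = 12), so rank(T) ≥ 1.
Upper bound: the mode-1 fibre T[:,1,1] = [12, -8] gives a = [3, -2] (primitive direction); the mode-2 fibre T[1,:,1] = [12, 0] gives b = [1, 0]; then c[k] = T[1,1,k] / (a[1]·b[1]) = [12, 18] / 3 = [4, 6].
Expanding [3, -2] ⊗ [1, 0] ⊗ [4, 6] reproduces all 8 entries of T, so T = [3, -2] ⊗ [1, 0] ⊗ [4, 6] and rank(T) ≤ 1.
These bounds meet, so rank(T) = 1.

1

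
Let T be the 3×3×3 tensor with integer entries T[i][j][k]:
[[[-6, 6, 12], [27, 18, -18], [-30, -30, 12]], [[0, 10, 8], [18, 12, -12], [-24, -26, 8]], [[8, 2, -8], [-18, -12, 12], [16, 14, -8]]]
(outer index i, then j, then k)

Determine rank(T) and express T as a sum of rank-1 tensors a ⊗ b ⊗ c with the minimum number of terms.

Lower bound: the mode-1 unfolding of T (rows indexed by i, columns by (j,k) = (0,0), (0,1), (0,2), (1,0), (1,1), (1,2), (2,0), (2,1), (2,2)) is [[-6, 6, 12, 27, 18, -18, -30, -30, 12], [0, 10, 8, 18, 12, -12, -24, -26, 8], [8, 2, -8, -18, -12, 12, 16, 14, -8]].
There the 2×2 minor on rows i ∈ {0, 1}, columns (j,k) ∈ {(0,0), (0,1)} is det [[-6, 6], [0, 10]] = -60 ≠ 0, so this unfolding has rank ≥ 2; CP rank is at least every unfolding rank, so rank(T) ≥ 2. (This is only a lower bound: in general the CP rank may exceed every unfolding rank, so we still need to exhibit 2 rank-1 terms summing to T.)
Upper bound — finding two terms. Write S_k = T[:,:,k] for the frontal slices: S₀ = [[-6, 27, -30], [0, 18, -24], [8, -18, 16]], S₁ = [[6, 18, -30], [10, 12, -26], [2, -12, 14]], S₂ = [[12, -18, 12], [8, -12, 8], [-8, 12, -8]].
If T = a₁ ⊗ b₁ ⊗ c₁ + a₂ ⊗ b₂ ⊗ c₂ then each S_k = c₁[k]·a₁b₁ᵀ + c₂[k]·a₂b₂ᵀ. S₀ and S₁ are linearly independent, so a₁b₁ᵀ and a₂b₂ᵀ must span the same plane of matrices: they are the rank-1 matrices of the form x·S₀ + y·S₁.
The 2×2 minor of x·S₀ + y·S₁ on rows {0,1}, columns {0,1} is −108·x² − 234·xy − 108·y² = (-18)·(2·x + 3·y)(3·x + 2·y), vanishing at (x:y) = (3:-2) and (2:-3).
M₁ = 3·S₀ − 2·S₁ = [[-30, 45, -30], [-20, 30, -20], [20, -30, 20]] = (-5)·[3, 2, -2][2, -3, 2]ᵀ and M₂ = 2·S₀ − 3·S₁ = [[-30, 0, 30], [-30, 0, 30], [10, 0, -10]] = (-10)·[3, 3, -1][1, 0, -1]ᵀ, so take a₁ = [3, 2, -2], b₁ = [2, -3, 2], a₂ = [3, 3, -1], b₂ = [1, 0, -1].
Each slice is an integer combination of E₁ = a₁b₁ᵀ and E₂ = a₂b₂ᵀ: S₀ = −3·E₁ + 4·E₂, S₁ = −2·E₁ + 6·E₂, S₂ = 2·E₁; reading off coefficients, c₁ = [-3, -2, 2] and c₂ = [4, 6, 0].
Hence T = [3, 2, -2] ⊗ [2, -3, 2] ⊗ [-3, -2, 2] + [3, 3, -1] ⊗ [1, 0, -1] ⊗ [4, 6, 0], so rank(T) ≤ 2.
These bounds meet, so rank(T) = 2.

rank(T) = 2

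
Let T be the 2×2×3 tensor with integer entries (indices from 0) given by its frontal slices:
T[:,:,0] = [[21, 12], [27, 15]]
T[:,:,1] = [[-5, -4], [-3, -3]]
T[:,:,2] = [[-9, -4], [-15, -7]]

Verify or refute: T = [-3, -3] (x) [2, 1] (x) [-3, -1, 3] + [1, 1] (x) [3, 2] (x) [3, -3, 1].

No

Reconstruct entry (0,0,0) from the claimed factors: Σₗ aₗ[0]bₗ[0]cₗ[0] = (-3)·(2)·(-3) + (1)·(3)·(3) = 27, but T[0,0,0] = 21. The claim is false.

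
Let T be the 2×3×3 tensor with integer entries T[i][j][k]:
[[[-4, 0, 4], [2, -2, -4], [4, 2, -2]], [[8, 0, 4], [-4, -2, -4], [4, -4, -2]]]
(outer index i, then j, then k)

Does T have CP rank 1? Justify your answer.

No

The mode-2 unfolding of T (rows indexed by j, columns by (i,k) = (0,0), (0,1), (0,2), (1,0), (1,1), (1,2)) is [[-4, 0, 4, 8, 0, 4], [2, -2, -4, -4, -2, -4], [4, 2, -2, 4, -4, -2]].
There the 3×3 minor on rows j ∈ {0, 1, 2}, columns (i,k) ∈ {(0,0), (0,1), (1,0)} is det [[-4, 0, 8], [2, -2, -4], [4, 2, 4]] = 96 ≠ 0, so this unfolding has rank ≥ 3; CP rank is at least every unfolding rank, so rank(T) ≥ 3.
In particular rank(T) ≥ 3 > 1, so T is not rank-1.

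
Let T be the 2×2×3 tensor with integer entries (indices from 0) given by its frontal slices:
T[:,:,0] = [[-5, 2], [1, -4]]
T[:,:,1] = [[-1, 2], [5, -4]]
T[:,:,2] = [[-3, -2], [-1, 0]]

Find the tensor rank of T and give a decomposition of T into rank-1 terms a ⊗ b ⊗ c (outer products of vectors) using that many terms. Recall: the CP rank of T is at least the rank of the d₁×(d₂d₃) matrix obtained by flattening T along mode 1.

Lower bound: the mode-3 unfolding of T (rows indexed by k, columns by (i,j) = (0,0), (0,1), (1,0), (1,1)) is [[-5, 2, 1, -4], [-1, 2, 5, -4], [-3, -2, -1, 0]].
There the 3×3 minor on rows k ∈ {0, 1, 2}, columns (i,j) ∈ {(0,0), (0,1), (1,0)} is det [[-5, 2, 1], [-1, 2, 5], [-3, -2, -1]] = -64 ≠ 0, so this unfolding has rank ≥ 3; CP rank is at least every unfolding rank, so rank(T) ≥ 3. (Unfolding ranks only ever bound the CP rank from below — rank(T) can be strictly larger than all of them — so the matching upper bound has to come from an explicit 3-term decomposition.)
Upper bound: T is a sum of 3 rank-1 terms, T = [0, 1] ⊗ [2, -1] ⊗ [2, 2, 2] + [1, -1] ⊗ [1, -2] ⊗ [-1, -1, 1] + [1, 1] ⊗ [1, 0] ⊗ [-4, 0, -4] (written with every a and b primitive with positive leading entry and the scale carried by c; CP decompositions are not unique, and this one is verified by expanding entrywise), so rank(T) ≤ 3.
These bounds meet, so rank(T) = 3.

rank(T) = 3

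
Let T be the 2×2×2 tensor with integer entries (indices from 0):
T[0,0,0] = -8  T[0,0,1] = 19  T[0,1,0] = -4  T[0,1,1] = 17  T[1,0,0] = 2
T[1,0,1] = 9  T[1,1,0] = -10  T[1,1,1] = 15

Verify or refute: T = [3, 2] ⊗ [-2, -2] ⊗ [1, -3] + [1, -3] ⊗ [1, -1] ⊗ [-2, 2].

No

Reconstruct entry (0,0,1) from the claimed factors: Σₗ aₗ[0]bₗ[0]cₗ[1] = (3)·(-2)·(-3) + (1)·(1)·(2) = 20, but T[0,0,1] = 19. The claim is false.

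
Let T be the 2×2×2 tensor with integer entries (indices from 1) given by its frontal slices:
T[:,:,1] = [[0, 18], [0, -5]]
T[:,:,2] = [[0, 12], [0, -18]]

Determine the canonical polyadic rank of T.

Lower bound: the mode-3 unfolding of T (rows indexed by k, columns by (i,j) = (1,1), (1,2), (2,1), (2,2)) is [[0, 18, 0, -5], [0, 12, 0, -18]].
There the 2×2 minor on rows k ∈ {1, 2}, columns (i,j) ∈ {(1,2), (2,2)} is det [[18, -5], [12, -18]] = -264 ≠ 0, so this unfolding has rank ≥ 2; CP rank is at least every unfolding rank, so rank(T) ≥ 2. (Unfolding ranks only ever bound the CP rank from below — rank(T) can be strictly larger than all of them — so the matching upper bound has to come from an explicit 2-term decomposition.)
Upper bound — finding two terms. Every mode-2 slice of T is a multiple of one matrix: T[:,j,:] = b[j]·M with b = [0, 1] and M = [[18, 12], [-5, -18]] (rows indexed by i, columns by k). So it suffices to write M as a sum of two rank-1 matrices.
Splitting M by its rows (i = 1, 2), M = [1, 0][18, 12]ᵀ + [0, 1][-5, -18]ᵀ.
Hence T = [1, 0] ⊗ [0, 1] ⊗ [18, 12] + [0, 1] ⊗ [0, 1] ⊗ [-5, -18], so rank(T) ≤ 2.
These bounds meet, so rank(T) = 2.

2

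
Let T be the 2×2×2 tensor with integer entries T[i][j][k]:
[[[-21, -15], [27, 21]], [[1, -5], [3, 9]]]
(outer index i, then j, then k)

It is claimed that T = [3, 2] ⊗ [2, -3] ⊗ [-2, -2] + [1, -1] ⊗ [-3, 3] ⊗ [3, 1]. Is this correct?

Yes

Reconstruct entrywise from the claimed factors. For example, T[0,1,0] = 27 and Σₗ aₗ[0]bₗ[1]cₗ[0] = (3)·(-3)·(-2) + (1)·(3)·(3) = 27; checking all 8 entries, every one matches. The claim holds.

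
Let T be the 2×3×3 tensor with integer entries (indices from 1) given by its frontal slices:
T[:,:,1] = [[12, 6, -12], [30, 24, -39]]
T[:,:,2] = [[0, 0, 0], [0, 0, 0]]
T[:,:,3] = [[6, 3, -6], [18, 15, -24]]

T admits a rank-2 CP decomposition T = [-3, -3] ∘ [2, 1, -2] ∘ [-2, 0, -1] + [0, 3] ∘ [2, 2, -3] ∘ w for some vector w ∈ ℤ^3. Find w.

Subtract the known terms from T to get the rank-1 residual R = [0, 3] ∘ [2, 2, -3] ∘ w, so R[i,j,k] = a[i]·b[j]·w[k]. Pick indices with nonzero a[2]·b[1] = (3)·(2) = 6. Only the fibre through (2,1,·) is needed: R[2,1,:] = T[2,1,:] − Σₗ aₗ[2]bₗ[1]cₗ = [30, 0, 18] − (-3)·(2)·[-2, 0, -1] = [18, 0, 12]. Then w[k] = R[2,1,k] / 6 for each k, giving w = [18, 0, 12] / 6 = [3, 0, 2].

w = [3, 0, 2]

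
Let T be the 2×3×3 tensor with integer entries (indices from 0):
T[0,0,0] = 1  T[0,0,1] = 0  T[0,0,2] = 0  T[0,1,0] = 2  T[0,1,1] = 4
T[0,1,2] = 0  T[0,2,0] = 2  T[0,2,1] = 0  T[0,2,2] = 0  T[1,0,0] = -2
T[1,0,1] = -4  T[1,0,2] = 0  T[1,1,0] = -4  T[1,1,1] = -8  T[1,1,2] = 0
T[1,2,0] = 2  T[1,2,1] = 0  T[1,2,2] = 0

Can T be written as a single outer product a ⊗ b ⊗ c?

The mode-2 unfolding of T (rows indexed by j, columns by (i,k) = (0,0), (0,1), (0,2), (1,0), (1,1), (1,2)) is [[1, 0, 0, -2, -4, 0], [2, 4, 0, -4, -8, 0], [2, 0, 0, 2, 0, 0]].
There the 3×3 minor on rows j ∈ {0, 1, 2}, columns (i,k) ∈ {(0,0), (0,1), (1,0)} is det [[1, 0, -2], [2, 4, -4], [2, 0, 2]] = 24 ≠ 0, so this unfolding has rank ≥ 3; CP rank is at least every unfolding rank, so rank(T) ≥ 3.
In particular rank(T) ≥ 3 > 1, so T is not rank-1.

No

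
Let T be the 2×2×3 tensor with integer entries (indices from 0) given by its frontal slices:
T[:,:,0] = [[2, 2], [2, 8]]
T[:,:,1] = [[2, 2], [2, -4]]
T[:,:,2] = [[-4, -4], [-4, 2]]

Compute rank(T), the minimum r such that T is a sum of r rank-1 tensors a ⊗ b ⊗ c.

2

Lower bound: the mode-1 unfolding of T (rows indexed by i, columns by (j,k) = (0,0), (0,1), (0,2), (1,0), (1,1), (1,2)) is [[2, 2, -4, 2, 2, -4], [2, 2, -4, 8, -4, 2]].
There the 2×2 minor on rows i ∈ {0, 1}, columns (j,k) ∈ {(0,0), (1,0)} is det [[2, 2], [2, 8]] = 12 ≠ 0, so this unfolding has rank ≥ 2; CP rank is at least every unfolding rank, so rank(T) ≥ 2. (This is only a lower bound: in general the CP rank may exceed every unfolding rank, so we still need to exhibit 2 rank-1 terms summing to T.)
Upper bound — finding two terms. Write S_k = T[:,:,k] for the frontal slices: S₀ = [[2, 2], [2, 8]], S₁ = [[2, 2], [2, -4]], S₂ = [[-4, -4], [-4, 2]].
If T = a₁ ⊗ b₁ ⊗ c₁ + a₂ ⊗ b₂ ⊗ c₂ then each S_k = c₁[k]·a₁b₁ᵀ + c₂[k]·a₂b₂ᵀ. S₀ and S₁ are linearly independent, so a₁b₁ᵀ and a₂b₂ᵀ must span the same plane of matrices: they are the rank-1 matrices of the form x·S₀ + y·S₁.
det(x·S₀ + y·S₁) is 12·x² − 12·y² = 12·(x − y)(x + y), vanishing at (x:y) = (1:1) and (1:-1).
M₁ = S₀ + S₁ = [[4, 4], [4, 4]] = 4·[1, 1][1, 1]ᵀ and M₂ = S₀ − S₁ = [[0, 0], [0, 12]] = 12·[0, 1][0, 1]ᵀ, so take a₁ = [1, 1], b₁ = [1, 1], a₂ = [0, 1], b₂ = [0, 1].
Each slice is an integer combination of E₁ = a₁b₁ᵀ and E₂ = a₂b₂ᵀ: S₀ = 2·E₁ + 6·E₂, S₁ = 2·E₁ − 6·E₂, S₂ = −4·E₁ + 6·E₂; reading off coefficients, c₁ = [2, 2, -4] and c₂ = [6, -6, 6].
Hence T = [1, 1] ⊗ [1, 1] ⊗ [2, 2, -4] + [0, 1] ⊗ [0, 1] ⊗ [6, -6, 6], so rank(T) ≤ 2.
These bounds meet, so rank(T) = 2.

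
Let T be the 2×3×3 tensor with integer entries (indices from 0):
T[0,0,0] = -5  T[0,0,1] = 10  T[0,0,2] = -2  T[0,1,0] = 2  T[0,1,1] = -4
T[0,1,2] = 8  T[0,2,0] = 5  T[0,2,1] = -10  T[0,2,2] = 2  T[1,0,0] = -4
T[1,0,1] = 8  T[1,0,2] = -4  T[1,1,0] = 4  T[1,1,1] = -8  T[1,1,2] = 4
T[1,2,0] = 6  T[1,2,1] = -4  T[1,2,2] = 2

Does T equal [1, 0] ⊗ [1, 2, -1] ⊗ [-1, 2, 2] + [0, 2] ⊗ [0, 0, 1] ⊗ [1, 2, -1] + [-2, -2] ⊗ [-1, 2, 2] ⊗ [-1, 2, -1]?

Reconstruct entry (0,0,0) from the claimed factors: Σₗ aₗ[0]bₗ[0]cₗ[0] = (1)·(1)·(-1) + (0)·(0)·(1) + (-2)·(-1)·(-1) = -3, but T[0,0,0] = -5. The claim is false.

No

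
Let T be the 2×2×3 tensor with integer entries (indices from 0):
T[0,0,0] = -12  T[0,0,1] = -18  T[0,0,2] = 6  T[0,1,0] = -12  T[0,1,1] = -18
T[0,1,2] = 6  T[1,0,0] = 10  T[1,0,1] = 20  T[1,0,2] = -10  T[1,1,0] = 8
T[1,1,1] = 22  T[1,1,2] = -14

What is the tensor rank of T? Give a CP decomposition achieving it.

rank(T) = 2

Lower bound: the mode-2 unfolding of T (rows indexed by j, columns by (i,k) = (0,0), (0,1), (0,2), (1,0), (1,1), (1,2)) is [[-12, -18, 6, 10, 20, -10], [-12, -18, 6, 8, 22, -14]].
There the 2×2 minor on rows j ∈ {0, 1}, columns (i,k) ∈ {(0,0), (1,0)} is det [[-12, 10], [-12, 8]] = 24 ≠ 0, so this unfolding has rank ≥ 2; CP rank is at least every unfolding rank, so rank(T) ≥ 2. (Flattening ranks never certify an upper bound on CP rank; for that we must actually write T with 2 rank-1 terms.)
Upper bound — finding two terms. Write S_k = T[:,:,k] for the frontal slices: S₀ = [[-12, -12], [10, 8]], S₁ = [[-18, -18], [20, 22]], S₂ = [[6, 6], [-10, -14]].
If T = a₁ ∘ b₁ ∘ c₁ + a₂ ∘ b₂ ∘ c₂ then each S_k = c₁[k]·a₁b₁ᵀ + c₂[k]·a₂b₂ᵀ. S₀ and S₁ are linearly independent, so a₁b₁ᵀ and a₂b₂ᵀ must span the same plane of matrices: they are the rank-1 matrices of the form x·S₀ + y·S₁.
det(x·S₀ + y·S₁) is 24·x² + 12·xy − 36·y² = 12·(2·x + 3·y)(x − y), vanishing at (x:y) = (3:-2) and (1:1).
M₁ = 3·S₀ − 2·S₁ = [[0, 0], [-10, -20]] = (-10)·[0, 1][1, 2]ᵀ and M₂ = S₀ + S₁ = [[-30, -30], [30, 30]] = (-30)·[1, -1][1, 1]ᵀ, so take a₁ = [0, 1], b₁ = [1, 2], a₂ = [1, -1], b₂ = [1, 1].
Each slice is an integer combination of E₁ = a₁b₁ᵀ and E₂ = a₂b₂ᵀ: S₀ = −2·E₁ − 12·E₂, S₁ = 2·E₁ − 18·E₂, S₂ = −4·E₁ + 6·E₂; reading off coefficients, c₁ = [-2, 2, -4] and c₂ = [-12, -18, 6].
Hence T = [0, 1] ∘ [1, 2] ∘ [-2, 2, -4] + [1, -1] ∘ [1, 1] ∘ [-12, -18, 6], so rank(T) ≤ 2.
These bounds meet, so rank(T) = 2.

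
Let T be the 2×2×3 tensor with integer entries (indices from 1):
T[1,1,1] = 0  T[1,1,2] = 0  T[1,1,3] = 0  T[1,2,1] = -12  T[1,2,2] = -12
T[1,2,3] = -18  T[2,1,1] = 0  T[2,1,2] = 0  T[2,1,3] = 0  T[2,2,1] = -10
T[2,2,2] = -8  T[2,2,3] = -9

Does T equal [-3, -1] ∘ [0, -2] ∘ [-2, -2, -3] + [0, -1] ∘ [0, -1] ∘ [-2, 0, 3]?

No

Reconstruct entry (2,2,1) from the claimed factors: Σₗ aₗ[2]bₗ[2]cₗ[1] = (-1)·(-2)·(-2) + (-1)·(-1)·(-2) = -6, but T[2,2,1] = -10. The claim is false.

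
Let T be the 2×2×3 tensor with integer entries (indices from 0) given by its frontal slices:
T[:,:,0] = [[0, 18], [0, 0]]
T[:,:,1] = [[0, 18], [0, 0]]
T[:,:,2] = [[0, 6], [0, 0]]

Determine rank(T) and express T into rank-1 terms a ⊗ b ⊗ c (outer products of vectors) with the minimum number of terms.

rank(T) = 1

Lower bound: T ≠ 0 (e.g. T[0,1,0] = 18), so rank(T) ≥ 1.
Upper bound: the mode-1 fibre T[:,1,0] = [18, 0] gives a = [1, 0] (primitive direction); the mode-2 fibre T[0,:,0] = [0, 18] gives b = [0, 1]; then c[k] = T[0,1,k] / (a[0]·b[1]) = [18, 18, 6] / 1 = [18, 18, 6].
Expanding [1, 0] ⊗ [0, 1] ⊗ [18, 18, 6] reproduces all 12 entries of T, so T = [1, 0] ⊗ [0, 1] ⊗ [18, 18, 6] and rank(T) ≤ 1.
These bounds meet, so rank(T) = 1.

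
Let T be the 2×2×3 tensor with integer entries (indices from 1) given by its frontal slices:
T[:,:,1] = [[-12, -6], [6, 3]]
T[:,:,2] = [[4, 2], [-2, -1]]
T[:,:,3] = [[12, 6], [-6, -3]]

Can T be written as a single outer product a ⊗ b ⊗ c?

Yes

The mode-1 fibre T[:,1,1] = [-12, 6] gives a = [2, -1] (primitive direction); the mode-2 fibre T[1,:,1] = [-12, -6] gives b = [2, 1]; then c[k] = T[1,1,k] / (a[1]·b[1]) = [-12, 4, 12] / 4 = [-3, 1, 3].
Expanding [2, -1] ⊗ [2, 1] ⊗ [-3, 1, 3] reproduces all 12 entries of T, so T = [2, -1] ⊗ [2, 1] ⊗ [-3, 1, 3] and rank(T) ≤ 1.
Equivalently every frontal slice T[:,:,k] is c[k] times the rank-1 matrix [2, -1] ⊗ [2, 1]. So T has rank 1 (it is nonzero).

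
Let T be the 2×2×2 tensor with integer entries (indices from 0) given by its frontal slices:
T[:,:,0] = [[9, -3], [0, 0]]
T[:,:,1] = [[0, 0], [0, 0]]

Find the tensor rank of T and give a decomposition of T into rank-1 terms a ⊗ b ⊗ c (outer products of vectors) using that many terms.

Lower bound: T ≠ 0 (e.g. T[0,0,0] = 9), so rank(T) ≥ 1.
Upper bound: if T = a ⊗ b ⊗ c then every fibre of T is a multiple of the corresponding factor, so read the factors off the fibres through the nonzero entry T[0,0,0] = 9.
The mode-1 fibre T[:,0,0] = [9, 0] gives a = [1, 0] (primitive direction); the mode-2 fibre T[0,:,0] = [9, -3] gives b = [3, -1]; then c[k] = T[0,0,k] / (a[0]·b[0]) = [9, 0] / 3 = [3, 0].
Expanding [1, 0] ⊗ [3, -1] ⊗ [3, 0] reproduces all 8 entries of T, so T = [1, 0] ⊗ [3, -1] ⊗ [3, 0] and rank(T) ≤ 1.
These bounds meet, so rank(T) = 1.

rank(T) = 1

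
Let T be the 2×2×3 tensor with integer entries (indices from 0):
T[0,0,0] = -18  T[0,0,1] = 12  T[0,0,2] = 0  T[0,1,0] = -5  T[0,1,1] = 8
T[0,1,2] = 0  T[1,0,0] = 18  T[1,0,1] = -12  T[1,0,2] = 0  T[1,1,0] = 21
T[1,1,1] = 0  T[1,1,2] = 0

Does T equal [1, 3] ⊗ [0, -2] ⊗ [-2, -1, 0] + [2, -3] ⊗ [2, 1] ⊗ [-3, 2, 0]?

Reconstruct entry (0,0,0) from the claimed factors: Σₗ aₗ[0]bₗ[0]cₗ[0] = (1)·(0)·(-2) + (2)·(2)·(-3) = -12, but T[0,0,0] = -18. The claim is false.

No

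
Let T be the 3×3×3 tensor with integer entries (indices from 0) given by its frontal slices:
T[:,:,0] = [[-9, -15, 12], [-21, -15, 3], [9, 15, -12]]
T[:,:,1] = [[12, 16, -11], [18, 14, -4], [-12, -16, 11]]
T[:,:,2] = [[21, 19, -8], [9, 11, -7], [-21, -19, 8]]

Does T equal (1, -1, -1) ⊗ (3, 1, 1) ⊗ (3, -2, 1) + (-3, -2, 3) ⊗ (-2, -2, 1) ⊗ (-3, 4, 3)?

Reconstruct entry (0,0,1) from the claimed factors: Σₗ aₗ[0]bₗ[0]cₗ[1] = (1)·(3)·(-2) + (-3)·(-2)·(4) = 18, but T[0,0,1] = 12. The claim is false.

No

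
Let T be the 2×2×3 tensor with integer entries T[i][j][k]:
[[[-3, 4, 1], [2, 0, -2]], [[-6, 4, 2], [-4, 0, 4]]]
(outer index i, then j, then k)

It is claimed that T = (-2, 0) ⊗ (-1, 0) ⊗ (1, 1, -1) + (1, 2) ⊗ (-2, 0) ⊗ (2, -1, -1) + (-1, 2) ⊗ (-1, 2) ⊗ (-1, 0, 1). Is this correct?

Reconstruct entrywise from the claimed factors. For example, T[0,1,0] = 2 and Σₗ aₗ[0]bₗ[1]cₗ[0] = (-2)·(0)·(1) + (1)·(0)·(2) + (-1)·(2)·(-1) = 2; checking all 12 entries, every one matches. The claim holds.

Yes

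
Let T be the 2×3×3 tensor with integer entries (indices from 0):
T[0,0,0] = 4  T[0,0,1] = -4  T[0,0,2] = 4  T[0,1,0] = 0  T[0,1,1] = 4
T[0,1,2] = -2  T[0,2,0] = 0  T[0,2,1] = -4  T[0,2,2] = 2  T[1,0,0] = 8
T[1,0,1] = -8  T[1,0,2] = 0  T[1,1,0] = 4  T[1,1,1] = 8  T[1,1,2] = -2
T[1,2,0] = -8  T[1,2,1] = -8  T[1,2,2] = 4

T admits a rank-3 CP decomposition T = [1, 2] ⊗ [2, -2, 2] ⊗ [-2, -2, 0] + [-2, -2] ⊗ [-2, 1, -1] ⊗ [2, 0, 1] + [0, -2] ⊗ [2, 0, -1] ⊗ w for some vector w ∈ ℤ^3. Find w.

Subtract the known terms from T to get the rank-1 residual R = [0, -2] ⊗ [2, 0, -1] ⊗ w, so R[i,j,k] = a[i]·b[j]·w[k]. Pick indices with nonzero a[1]·b[0] = (-2)·(2) = -4. Only the fibre through (1,0,·) is needed: R[1,0,:] = T[1,0,:] − Σₗ aₗ[1]bₗ[0]cₗ = [8, -8, 0] − (2)·(2)·[-2, -2, 0] − (-2)·(-2)·[2, 0, 1] = [8, 0, -4]. Then w[k] = R[1,0,k] / -4 for each k, giving w = [8, 0, -4] / -4 = [-2, 0, 1].

w = [-2, 0, 1]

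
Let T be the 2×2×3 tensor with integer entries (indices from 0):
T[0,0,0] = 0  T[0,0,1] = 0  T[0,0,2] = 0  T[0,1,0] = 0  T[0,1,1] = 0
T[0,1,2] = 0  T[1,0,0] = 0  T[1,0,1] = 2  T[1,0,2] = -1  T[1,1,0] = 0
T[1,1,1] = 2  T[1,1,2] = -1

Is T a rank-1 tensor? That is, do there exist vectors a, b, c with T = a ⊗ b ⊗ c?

Yes

If T = a ⊗ b ⊗ c then every fibre of T is a multiple of the corresponding factor, so read the factors off the fibres through the nonzero entry T[1,0,1] = 2.
The mode-1 fibre T[:,0,1] = [0, 2] gives a = [0, 1] (primitive direction); the mode-2 fibre T[1,:,1] = [2, 2] gives b = [1, 1]; then c[k] = T[1,0,k] / (a[1]·b[0]) = [0, 2, -1] / 1 = [0, 2, -1].
Expanding [0, 1] ⊗ [1, 1] ⊗ [0, 2, -1] reproduces all 12 entries of T, so T = [0, 1] ⊗ [1, 1] ⊗ [0, 2, -1] and rank(T) ≤ 1.
Equivalently every frontal slice T[:,:,k] is c[k] times the rank-1 matrix [0, 1] ⊗ [1, 1]. So T has rank 1 (it is nonzero).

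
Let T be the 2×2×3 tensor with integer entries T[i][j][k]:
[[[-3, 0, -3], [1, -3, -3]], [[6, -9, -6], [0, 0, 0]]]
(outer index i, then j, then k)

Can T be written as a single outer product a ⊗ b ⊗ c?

The mode-1 unfolding of T (rows indexed by i, columns by (j,k) = (0,0), (0,1), (0,2), (1,0), (1,1), (1,2)) is [[-3, 0, -3, 1, -3, -3], [6, -9, -6, 0, 0, 0]].
There the 2×2 minor on rows i ∈ {0, 1}, columns (j,k) ∈ {(0,0), (0,1)} is det [[-3, 0], [6, -9]] = 27 ≠ 0, so this unfolding has rank ≥ 2; CP rank is at least every unfolding rank, so rank(T) ≥ 2.
In particular rank(T) ≥ 2 > 1, so T is not rank-1.

No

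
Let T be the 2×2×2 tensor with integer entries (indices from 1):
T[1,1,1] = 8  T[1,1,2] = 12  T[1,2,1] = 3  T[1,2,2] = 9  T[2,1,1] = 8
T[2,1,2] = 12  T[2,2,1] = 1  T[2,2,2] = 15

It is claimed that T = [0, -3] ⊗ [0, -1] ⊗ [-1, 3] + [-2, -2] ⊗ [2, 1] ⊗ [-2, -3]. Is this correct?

No

Reconstruct entry (1,2,1) from the claimed factors: Σₗ aₗ[1]bₗ[2]cₗ[1] = (0)·(-1)·(-1) + (-2)·(1)·(-2) = 4, but T[1,2,1] = 3. The claim is false.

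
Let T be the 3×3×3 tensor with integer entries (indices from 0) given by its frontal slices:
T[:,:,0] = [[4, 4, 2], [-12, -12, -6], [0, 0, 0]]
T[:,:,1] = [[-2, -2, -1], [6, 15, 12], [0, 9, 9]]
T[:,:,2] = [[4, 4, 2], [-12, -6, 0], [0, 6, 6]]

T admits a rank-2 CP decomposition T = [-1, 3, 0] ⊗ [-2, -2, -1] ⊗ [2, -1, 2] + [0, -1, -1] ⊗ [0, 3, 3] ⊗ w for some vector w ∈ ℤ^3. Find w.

Subtract the known terms from T to get the rank-1 residual R = [0, -1, -1] ⊗ [0, 3, 3] ⊗ w, so R[i,j,k] = a[i]·b[j]·w[k]. Pick indices with nonzero a[1]·b[1] = (-1)·(3) = -3. Only the fibre through (1,1,·) is needed: R[1,1,:] = T[1,1,:] − Σₗ aₗ[1]bₗ[1]cₗ = [-12, 15, -6] − (3)·(-2)·[2, -1, 2] = [0, 9, 6]. Then w[k] = R[1,1,k] / -3 for each k, giving w = [0, 9, 6] / -3 = [0, -3, -2].

w = [0, -3, -2]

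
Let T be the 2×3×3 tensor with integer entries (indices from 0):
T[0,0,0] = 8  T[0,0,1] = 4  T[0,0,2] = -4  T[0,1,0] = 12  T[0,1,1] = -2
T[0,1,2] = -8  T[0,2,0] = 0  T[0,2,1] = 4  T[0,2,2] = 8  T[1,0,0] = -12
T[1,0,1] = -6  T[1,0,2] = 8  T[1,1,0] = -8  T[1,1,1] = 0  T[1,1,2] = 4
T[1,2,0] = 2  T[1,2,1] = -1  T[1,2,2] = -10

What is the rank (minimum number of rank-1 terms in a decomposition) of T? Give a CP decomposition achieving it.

Lower bound: the mode-3 unfolding of T (rows indexed by k, columns by (i,j) = (0,0), (0,1), (0,2), (1,0), (1,1), (1,2)) is [[8, 12, 0, -12, -8, 2], [4, -2, 4, -6, 0, -1], [-4, -8, 8, 8, 4, -10]].
There the 3×3 minor on rows k ∈ {0, 1, 2}, columns (i,j) ∈ {(0,0), (0,1), (0,2)} is det [[8, 12, 0], [4, -2, 4], [-4, -8, 8]] = -448 ≠ 0, so this unfolding has rank ≥ 3; CP rank is at least every unfolding rank, so rank(T) ≥ 3. (This is only a lower bound: in general the CP rank may exceed every unfolding rank, so we still need to exhibit 3 rank-1 terms summing to T.)
Upper bound: T is a sum of 3 rank-1 terms, T = [1, -2] ⊗ [1, 0, -1] ⊗ [4, 2, -4] + [1, -1] ⊗ [1, 1, 2] ⊗ [4, 2, 0] + [2, -1] ⊗ [0, 2, -1] ⊗ [2, -1, -2] (written with every a and b primitive with positive leading entry and the scale carried by c; CP decompositions are not unique, and this one is verified by expanding entrywise), so rank(T) ≤ 3.
These bounds meet, so rank(T) = 3.

rank(T) = 3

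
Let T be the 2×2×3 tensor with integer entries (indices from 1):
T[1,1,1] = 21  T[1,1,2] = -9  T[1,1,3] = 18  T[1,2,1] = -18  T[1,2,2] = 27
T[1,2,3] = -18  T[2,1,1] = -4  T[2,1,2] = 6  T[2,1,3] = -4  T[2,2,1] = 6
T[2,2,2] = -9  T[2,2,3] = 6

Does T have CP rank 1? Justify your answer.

No

The mode-1 unfolding of T (rows indexed by i, columns by (j,k) = (1,1), (1,2), (1,3), (2,1), (2,2), (2,3)) is [[21, -9, 18, -18, 27, -18], [-4, 6, -4, 6, -9, 6]].
There the 2×2 minor on rows i ∈ {1, 2}, columns (j,k) ∈ {(1,1), (1,2)} is det [[21, -9], [-4, 6]] = 90 ≠ 0, so this unfolding has rank ≥ 2; CP rank is at least every unfolding rank, so rank(T) ≥ 2.
In particular rank(T) ≥ 2 > 1, so T is not rank-1.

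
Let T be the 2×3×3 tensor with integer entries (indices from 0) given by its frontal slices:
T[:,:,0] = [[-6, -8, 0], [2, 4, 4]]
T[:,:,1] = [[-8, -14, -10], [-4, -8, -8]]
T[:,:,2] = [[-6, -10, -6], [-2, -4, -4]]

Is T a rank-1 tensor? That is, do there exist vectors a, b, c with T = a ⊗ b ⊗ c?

The mode-1 unfolding of T (rows indexed by i, columns by (j,k) = (0,0), (0,1), (0,2), (1,0), (1,1), (1,2), (2,0), (2,1), (2,2)) is [[-6, -8, -6, -8, -14, -10, 0, -10, -6], [2, -4, -2, 4, -8, -4, 4, -8, -4]].
There the 2×2 minor on rows i ∈ {0, 1}, columns (j,k) ∈ {(0,0), (0,1)} is det [[-6, -8], [2, -4]] = 40 ≠ 0, so this unfolding has rank ≥ 2; CP rank is at least every unfolding rank, so rank(T) ≥ 2.
In particular rank(T) ≥ 2 > 1, so T is not rank-1.

No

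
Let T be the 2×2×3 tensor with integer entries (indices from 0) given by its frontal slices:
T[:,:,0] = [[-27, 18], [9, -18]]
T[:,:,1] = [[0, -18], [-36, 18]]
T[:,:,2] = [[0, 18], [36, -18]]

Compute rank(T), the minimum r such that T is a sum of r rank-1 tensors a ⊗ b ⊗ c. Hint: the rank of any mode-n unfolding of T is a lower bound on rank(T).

2

Lower bound: the mode-2 unfolding of T (rows indexed by j, columns by (i,k) = (0,0), (0,1), (0,2), (1,0), (1,1), (1,2)) is [[-27, 0, 0, 9, -36, 36], [18, -18, 18, -18, 18, -18]].
There the 2×2 minor on rows j ∈ {0, 1}, columns (i,k) ∈ {(0,0), (0,1)} is det [[-27, 0], [18, -18]] = 486 ≠ 0, so this unfolding has rank ≥ 2; CP rank is at least every unfolding rank, so rank(T) ≥ 2. (Unfolding ranks only ever bound the CP rank from below — rank(T) can be strictly larger than all of them — so the matching upper bound has to come from an explicit 2-term decomposition.)
Upper bound — finding two terms. Write S_k = T[:,:,k] for the frontal slices: S₀ = [[-27, 18], [9, -18]], S₁ = [[0, -18], [-36, 18]], S₂ = [[0, 18], [36, -18]].
If T = a₁ ⊗ b₁ ⊗ c₁ + a₂ ⊗ b₂ ⊗ c₂ then each S_k = c₁[k]·a₁b₁ᵀ + c₂[k]·a₂b₂ᵀ. S₀ and S₁ are linearly independent, so a₁b₁ᵀ and a₂b₂ᵀ must span the same plane of matrices: they are the rank-1 matrices of the form x·S₀ + y·S₁.
det(x·S₀ + y·S₁) is 324·x² + 324·xy − 648·y² = 324·(x + 2·y)(x − y), vanishing at (x:y) = (2:-1) and (1:1).
M₁ = 2·S₀ − S₁ = [[-54, 54], [54, -54]] = (-54)·(1, -1)(1, -1)ᵀ and M₂ = S₀ + S₁ = [[-27, 0], [-27, 0]] = (-27)·(1, 1)(1, 0)ᵀ, so take a₁ = (1, -1), b₁ = (1, -1), a₂ = (1, 1), b₂ = (1, 0).
Each slice is an integer combination of E₁ = a₁b₁ᵀ and E₂ = a₂b₂ᵀ: S₀ = −18·E₁ − 9·E₂, S₁ = 18·E₁ − 18·E₂, S₂ = −18·E₁ + 18·E₂; reading off coefficients, c₁ = (-18, 18, -18) and c₂ = (-9, -18, 18).
Hence T = (1, -1) ⊗ (1, -1) ⊗ (-18, 18, -18) + (1, 1) ⊗ (1, 0) ⊗ (-9, -18, 18), so rank(T) ≤ 2.
These bounds meet, so rank(T) = 2.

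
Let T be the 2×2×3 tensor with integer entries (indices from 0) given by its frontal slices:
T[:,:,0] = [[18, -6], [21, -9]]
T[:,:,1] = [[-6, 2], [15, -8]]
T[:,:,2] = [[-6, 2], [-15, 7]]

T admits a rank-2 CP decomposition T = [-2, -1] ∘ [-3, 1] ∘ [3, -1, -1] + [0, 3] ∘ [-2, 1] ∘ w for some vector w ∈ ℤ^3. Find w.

w = [-2, -3, 2]

Subtract the known terms from T to get the rank-1 residual R = [0, 3] ∘ [-2, 1] ∘ w, so R[i,j,k] = a[i]·b[j]·w[k]. Pick indices with nonzero a[1]·b[0] = (3)·(-2) = -6. Only the fibre through (1,0,·) is needed: R[1,0,:] = T[1,0,:] − Σₗ aₗ[1]bₗ[0]cₗ = [21, 15, -15] − (-1)·(-3)·[3, -1, -1] = [12, 18, -12]. Then w[k] = R[1,0,k] / -6 for each k, giving w = [12, 18, -12] / -6 = [-2, -3, 2].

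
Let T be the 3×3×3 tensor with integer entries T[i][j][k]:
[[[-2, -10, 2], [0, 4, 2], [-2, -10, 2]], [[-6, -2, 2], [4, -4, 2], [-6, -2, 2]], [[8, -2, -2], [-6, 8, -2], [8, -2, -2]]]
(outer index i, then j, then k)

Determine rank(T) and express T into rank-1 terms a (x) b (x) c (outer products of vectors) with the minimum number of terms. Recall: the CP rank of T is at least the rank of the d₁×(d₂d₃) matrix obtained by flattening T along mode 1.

Lower bound: in the mode-3 unfolding of T (rows indexed by k, columns by (i,j)) the 3×3 minor on rows k ∈ {0, 1, 2}, columns (i,j) ∈ {(0,0), (0,1), (1,0)} is det [[-2, 0, -6], [-10, 4, -2], [2, 2, 2]] = 144 ≠ 0, so that unfolding has rank ≥ 3 and hence rank(T) ≥ 3 (CP rank is at least every unfolding rank, though it can be larger).
Upper bound: T is a sum of 3 rank-1 terms, T = [1, -1, 2] (x) [1, -1, 1] (x) [2, -4, 0] + [1, 1, -1] (x) [1, -2, 1] (x) [0, 2, -2] + [1, 1, -1] (x) [2, -1, 2] (x) [-2, -4, 2] (one valid choice — decompositions are not unique — normalised so each a, b is primitive with positive first nonzero entry; check it by expanding all entries), so rank(T) ≤ 3.
These bounds meet, so rank(T) = 3.

rank(T) = 3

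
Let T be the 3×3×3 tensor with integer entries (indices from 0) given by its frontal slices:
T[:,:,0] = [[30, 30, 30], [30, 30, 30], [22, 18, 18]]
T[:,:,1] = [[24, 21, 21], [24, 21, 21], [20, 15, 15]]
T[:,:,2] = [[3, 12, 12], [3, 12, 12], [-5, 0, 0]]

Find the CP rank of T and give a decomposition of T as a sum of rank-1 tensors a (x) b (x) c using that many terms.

rank(T) = 2

Lower bound: the mode-2 unfolding of T (rows indexed by j, columns by (i,k) = (0,0), (0,1), (0,2), (1,0), (1,1), (1,2), (2,0), (2,1), (2,2)) is [[30, 24, 3, 30, 24, 3, 22, 20, -5], [30, 21, 12, 30, 21, 12, 18, 15, 0], [30, 21, 12, 30, 21, 12, 18, 15, 0]].
There the 2×2 minor on rows j ∈ {0, 1}, columns (i,k) ∈ {(0,0), (0,1)} is det [[30, 24], [30, 21]] = -90 ≠ 0, so this unfolding has rank ≥ 2; CP rank is at least every unfolding rank, so rank(T) ≥ 2. (Flattening ranks never certify an upper bound on CP rank; for that we must actually write T with 2 rank-1 terms.)
Upper bound — finding two terms. Write S_k = T[:,:,k] for the frontal slices: S₀ = [[30, 30, 30], [30, 30, 30], [22, 18, 18]], S₁ = [[24, 21, 21], [24, 21, 21], [20, 15, 15]], S₂ = [[3, 12, 12], [3, 12, 12], [-5, 0, 0]].
If T = a₁ (x) b₁ (x) c₁ + a₂ (x) b₂ (x) c₂ then each S_k = c₁[k]·a₁b₁ᵀ + c₂[k]·a₂b₂ᵀ. S₀ and S₁ are linearly independent, so a₁b₁ᵀ and a₂b₂ᵀ must span the same plane of matrices: they are the rank-1 matrices of the form x·S₀ + y·S₁.
The 2×2 minor of x·S₀ + y·S₁ on rows {0,2}, columns {0,1} is −120·x² − 180·xy − 60·y² = (-60)·(x + y)(2·x + y), vanishing at (x:y) = (1:-1) and (1:-2).
M₁ = S₀ − S₁ = [[6, 9, 9], [6, 9, 9], [2, 3, 3]] = [3, 3, 1][2, 3, 3]ᵀ and M₂ = S₀ − 2·S₁ = [[-18, -12, -12], [-18, -12, -12], [-18, -12, -12]] = (-6)·[1, 1, 1][3, 2, 2]ᵀ, so take a₁ = [3, 3, 1], b₁ = [2, 3, 3], a₂ = [1, 1, 1], b₂ = [3, 2, 2].
Each slice is an integer combination of E₁ = a₁b₁ᵀ and E₂ = a₂b₂ᵀ: S₀ = 2·E₁ + 6·E₂, S₁ = E₁ + 6·E₂, S₂ = 2·E₁ − 3·E₂; reading off coefficients, c₁ = [2, 1, 2] and c₂ = [6, 6, -3].
Hence T = [3, 3, 1] (x) [2, 3, 3] (x) [2, 1, 2] + [1, 1, 1] (x) [3, 2, 2] (x) [6, 6, -3], so rank(T) ≤ 2.
These bounds meet, so rank(T) = 2.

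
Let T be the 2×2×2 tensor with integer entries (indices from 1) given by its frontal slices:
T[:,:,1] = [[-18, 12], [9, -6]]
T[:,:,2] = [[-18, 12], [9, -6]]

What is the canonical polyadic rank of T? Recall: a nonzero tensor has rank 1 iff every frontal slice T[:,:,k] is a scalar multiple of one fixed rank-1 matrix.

Lower bound: T ≠ 0 (e.g. T[1,1,1] = -18), so rank(T) ≥ 1.
Upper bound: if T = a (x) b (x) c then every fibre of T is a multiple of the corresponding factor, so read the factors off the fibres through the nonzero entry T[1,1,1] = -18.
The mode-1 fibre T[:,1,1] = [-18, 9] gives a = [2, -1] (primitive direction); the mode-2 fibre T[1,:,1] = [-18, 12] gives b = [3, -2]; then c[k] = T[1,1,k] / (a[1]·b[1]) = [-18, -18] / 6 = [-3, -3].
Expanding [2, -1] (x) [3, -2] (x) [-3, -3] reproduces all 8 entries of T, so T = [2, -1] (x) [3, -2] (x) [-3, -3] and rank(T) ≤ 1.
These bounds meet, so rank(T) = 1.

1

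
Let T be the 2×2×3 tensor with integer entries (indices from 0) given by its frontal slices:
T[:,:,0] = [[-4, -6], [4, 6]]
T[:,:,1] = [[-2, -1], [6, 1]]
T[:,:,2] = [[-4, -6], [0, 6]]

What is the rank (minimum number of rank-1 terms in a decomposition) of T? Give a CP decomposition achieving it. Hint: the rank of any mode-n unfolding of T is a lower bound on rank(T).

rank(T) = 3

Lower bound: the mode-3 unfolding of T (rows indexed by k, columns by (i,j) = (0,0), (0,1), (1,0), (1,1)) is [[-4, -6, 4, 6], [-2, -1, 6, 1], [-4, -6, 0, 6]].
There the 3×3 minor on rows k ∈ {0, 1, 2}, columns (i,j) ∈ {(0,0), (0,1), (1,0)} is det [[-4, -6, 4], [-2, -1, 6], [-4, -6, 0]] = 32 ≠ 0, so this unfolding has rank ≥ 3; CP rank is at least every unfolding rank, so rank(T) ≥ 3. (Flattening ranks never certify an upper bound on CP rank; for that we must actually write T with 3 rank-1 terms.)
Upper bound: T is a sum of 3 rank-1 terms, T = [0, 1] ⊗ [1, 0] ⊗ [0, 4, -4] + [1, -1] ⊗ [0, 1] ⊗ [-4, 0, -4] + [1, -1] ⊗ [2, 1] ⊗ [-2, -1, -2] (one valid choice — decompositions are not unique — normalised so each a, b is primitive with positive first nonzero entry; check it by expanding all entries), so rank(T) ≤ 3.
These bounds meet, so rank(T) = 3.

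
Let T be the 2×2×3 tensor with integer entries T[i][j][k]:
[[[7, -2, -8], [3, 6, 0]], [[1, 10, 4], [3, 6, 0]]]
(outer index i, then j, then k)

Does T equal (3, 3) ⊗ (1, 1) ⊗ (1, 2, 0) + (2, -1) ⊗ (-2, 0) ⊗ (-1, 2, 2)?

Reconstruct entrywise from the claimed factors. For example, T[0,1,2] = 0 and Σₗ aₗ[0]bₗ[1]cₗ[2] = (3)·(1)·(0) + (2)·(0)·(2) = 0; checking all 12 entries, every one matches. The claim holds.

Yes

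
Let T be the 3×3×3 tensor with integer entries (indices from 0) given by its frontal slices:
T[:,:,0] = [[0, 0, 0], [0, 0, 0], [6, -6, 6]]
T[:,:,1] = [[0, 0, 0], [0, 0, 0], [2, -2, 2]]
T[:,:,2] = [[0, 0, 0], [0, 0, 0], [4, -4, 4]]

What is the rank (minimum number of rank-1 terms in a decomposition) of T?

Lower bound: T ≠ 0 (e.g. T[2,0,0] = 6), so rank(T) ≥ 1.
Upper bound: if T = a ∘ b ∘ c then every fibre of T is a multiple of the corresponding factor, so read the factors off the fibres through the nonzero entry T[2,0,0] = 6.
The mode-1 fibre T[:,0,0] = [0, 0, 6] gives a = [0, 0, 1] (primitive direction); the mode-2 fibre T[2,:,0] = [6, -6, 6] gives b = [1, -1, 1]; then c[k] = T[2,0,k] / (a[2]·b[0]) = [6, 2, 4] / 1 = [6, 2, 4].
Expanding [0, 0, 1] ∘ [1, -1, 1] ∘ [6, 2, 4] reproduces all 27 entries of T, so T = [0, 0, 1] ∘ [1, -1, 1] ∘ [6, 2, 4] and rank(T) ≤ 1.
These bounds meet, so rank(T) = 1.
Check entry T[2,0,0] = 6: (1)·(1)·(6) = 6.

1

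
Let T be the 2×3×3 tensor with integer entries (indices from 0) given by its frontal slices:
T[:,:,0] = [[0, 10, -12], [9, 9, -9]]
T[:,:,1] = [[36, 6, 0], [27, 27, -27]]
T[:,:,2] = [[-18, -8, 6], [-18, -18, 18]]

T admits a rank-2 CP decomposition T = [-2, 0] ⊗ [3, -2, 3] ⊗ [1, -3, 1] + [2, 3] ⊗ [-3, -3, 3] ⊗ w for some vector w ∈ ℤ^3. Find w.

Subtract the known terms from T to get the rank-1 residual R = [2, 3] ⊗ [-3, -3, 3] ⊗ w, so R[i,j,k] = a[i]·b[j]·w[k]. Pick indices with nonzero a[0]·b[0] = (2)·(-3) = -6. Only the fibre through (0,0,·) is needed: R[0,0,:] = T[0,0,:] − Σₗ aₗ[0]bₗ[0]cₗ = [0, 36, -18] − (-2)·(3)·[1, -3, 1] = [6, 18, -12]. Then w[k] = R[0,0,k] / -6 for each k, giving w = [6, 18, -12] / -6 = [-1, -3, 2].

w = [-1, -3, 2]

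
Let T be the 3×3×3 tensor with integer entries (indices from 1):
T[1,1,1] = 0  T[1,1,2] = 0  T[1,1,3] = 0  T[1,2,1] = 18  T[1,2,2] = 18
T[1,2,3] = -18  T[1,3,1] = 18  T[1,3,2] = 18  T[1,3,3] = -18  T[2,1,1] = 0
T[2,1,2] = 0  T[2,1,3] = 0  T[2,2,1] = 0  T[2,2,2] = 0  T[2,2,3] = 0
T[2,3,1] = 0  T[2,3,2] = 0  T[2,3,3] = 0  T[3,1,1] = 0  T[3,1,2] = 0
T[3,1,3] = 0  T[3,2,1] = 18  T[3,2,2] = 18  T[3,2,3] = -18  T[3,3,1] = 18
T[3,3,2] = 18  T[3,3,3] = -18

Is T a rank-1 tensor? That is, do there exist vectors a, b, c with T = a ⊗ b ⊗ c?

Yes

The mode-1 fibre T[:,2,1] = [18, 0, 18] gives a = [1, 0, 1] (primitive direction); the mode-2 fibre T[1,:,1] = [0, 18, 18] gives b = [0, 1, 1]; then c[k] = T[1,2,k] / (a[1]·b[2]) = [18, 18, -18] / 1 = [18, 18, -18].
Expanding [1, 0, 1] ⊗ [0, 1, 1] ⊗ [18, 18, -18] reproduces all 27 entries of T, so T = [1, 0, 1] ⊗ [0, 1, 1] ⊗ [18, 18, -18] and rank(T) ≤ 1.
Equivalently every frontal slice T[:,:,k] is c[k] times the rank-1 matrix [1, 0, 1] ⊗ [0, 1, 1]. So T has rank 1 (it is nonzero).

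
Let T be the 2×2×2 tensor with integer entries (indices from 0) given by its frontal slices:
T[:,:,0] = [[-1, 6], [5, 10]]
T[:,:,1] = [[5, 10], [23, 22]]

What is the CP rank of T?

Lower bound: in the mode-2 unfolding of T (rows indexed by j, columns by (i,k)) the 2×2 minor on rows j ∈ {0, 1}, columns (i,k) ∈ {(0,0), (0,1)} is det [[-1, 5], [6, 10]] = -40 ≠ 0, so that unfolding has rank ≥ 2 and hence rank(T) ≥ 2 (CP rank is at least every unfolding rank, though it can be larger).
Upper bound: with S_k = T[:,:,k], the two rank-1 terms a₁b₁ᵀ, a₂b₂ᵀ are the rank-1 members of the pencil x·S₀ + y·S₁.
det(x·S₀ + y·S₁) is −40·x² − 160·xy − 120·y² = (-40)·(x + 3·y)(x + y), vanishing at (x:y) = (3:-1) and (1:-1).
M₁ = 3·S₀ − S₁ = [[-8, 8], [-8, 8]] = (-8)·(1, 1)(1, -1)ᵀ and M₂ = S₀ − S₁ = [[-6, -4], [-18, -12]] = (-2)·(1, 3)(3, 2)ᵀ, so take a₁ = (1, 1), b₁ = (1, -1), a₂ = (1, 3), b₂ = (3, 2).
Each slice is an integer combination of E₁ = a₁b₁ᵀ and E₂ = a₂b₂ᵀ: S₀ = −4·E₁ + E₂, S₁ = −4·E₁ + 3·E₂; reading off coefficients, c₁ = (-4, -4) and c₂ = (1, 3).
Hence T = (1, 1) ⊗ (1, -1) ⊗ (-4, -4) + (1, 3) ⊗ (3, 2) ⊗ (1, 3), so rank(T) ≤ 2.
These bounds meet, so rank(T) = 2.

2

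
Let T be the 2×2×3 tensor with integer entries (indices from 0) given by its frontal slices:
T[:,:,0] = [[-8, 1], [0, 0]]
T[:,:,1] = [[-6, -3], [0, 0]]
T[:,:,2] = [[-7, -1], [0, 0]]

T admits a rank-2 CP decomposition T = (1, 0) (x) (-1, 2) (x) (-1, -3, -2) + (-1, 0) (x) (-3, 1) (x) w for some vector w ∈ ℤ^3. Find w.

Subtract the known terms from T to get the rank-1 residual R = (-1, 0) (x) (-3, 1) (x) w, so R[i,j,k] = a[i]·b[j]·w[k]. Pick indices with nonzero a[0]·b[0] = (-1)·(-3) = 3. Only the fibre through (0,0,·) is needed: R[0,0,:] = T[0,0,:] − Σₗ aₗ[0]bₗ[0]cₗ = [-8, -6, -7] − (1)·(-1)·(-1, -3, -2) = [-9, -9, -9]. Then w[k] = R[0,0,k] / 3 for each k, giving w = [-9, -9, -9] / 3 = (-3, -3, -3).

w = (-3, -3, -3)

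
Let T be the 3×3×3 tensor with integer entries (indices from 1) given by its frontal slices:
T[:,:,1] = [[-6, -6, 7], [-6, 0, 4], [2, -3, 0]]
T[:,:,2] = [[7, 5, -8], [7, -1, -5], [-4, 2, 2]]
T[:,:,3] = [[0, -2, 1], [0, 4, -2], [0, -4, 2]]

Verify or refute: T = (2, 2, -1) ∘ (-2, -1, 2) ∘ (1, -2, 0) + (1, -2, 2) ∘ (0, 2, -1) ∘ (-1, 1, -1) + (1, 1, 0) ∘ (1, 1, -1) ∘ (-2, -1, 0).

Yes

Reconstruct entrywise from the claimed factors. For example, T[1,1,2] = 7 and Σₗ aₗ[1]bₗ[1]cₗ[2] = (2)·(-2)·(-2) + (1)·(0)·(1) + (1)·(1)·(-1) = 7; checking all 27 entries, every one matches. The claim holds.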